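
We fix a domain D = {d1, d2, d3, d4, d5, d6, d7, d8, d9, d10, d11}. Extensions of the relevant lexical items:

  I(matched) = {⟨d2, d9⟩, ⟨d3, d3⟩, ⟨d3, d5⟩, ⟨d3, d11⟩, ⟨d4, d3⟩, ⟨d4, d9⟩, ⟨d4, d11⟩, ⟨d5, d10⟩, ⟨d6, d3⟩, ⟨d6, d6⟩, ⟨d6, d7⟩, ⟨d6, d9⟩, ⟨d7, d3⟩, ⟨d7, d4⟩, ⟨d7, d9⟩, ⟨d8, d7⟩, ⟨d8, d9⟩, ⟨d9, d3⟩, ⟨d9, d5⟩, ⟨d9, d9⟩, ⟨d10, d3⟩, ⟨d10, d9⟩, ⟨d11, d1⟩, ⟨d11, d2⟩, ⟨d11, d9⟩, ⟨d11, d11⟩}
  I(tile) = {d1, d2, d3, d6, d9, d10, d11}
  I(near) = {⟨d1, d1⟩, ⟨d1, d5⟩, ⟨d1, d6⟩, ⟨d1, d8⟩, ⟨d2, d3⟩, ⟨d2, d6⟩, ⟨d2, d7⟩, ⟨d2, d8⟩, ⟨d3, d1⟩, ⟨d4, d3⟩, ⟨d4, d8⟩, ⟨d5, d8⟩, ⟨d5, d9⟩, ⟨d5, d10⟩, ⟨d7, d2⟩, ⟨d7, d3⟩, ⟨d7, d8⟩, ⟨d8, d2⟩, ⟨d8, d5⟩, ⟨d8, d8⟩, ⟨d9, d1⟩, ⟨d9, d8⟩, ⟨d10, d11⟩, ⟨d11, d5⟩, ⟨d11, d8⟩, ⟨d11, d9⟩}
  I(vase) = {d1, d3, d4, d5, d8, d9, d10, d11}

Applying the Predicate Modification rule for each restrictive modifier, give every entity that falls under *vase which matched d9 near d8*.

⟦which matched d9⟧ = {x : ⟨x, d9⟩ ∈ ⟦matched⟧} = {d2, d4, d6, d7, d8, d9, d10, d11}
⟦near d8⟧ = {x : ⟨x, d8⟩ ∈ ⟦near⟧} = {d1, d2, d4, d5, d7, d8, d9, d11}
⟦vase⟧ = {d1, d3, d4, d5, d8, d9, d10, d11}
… ∩ ⟦which matched d9⟧ = {d1, d3, d4, d5, d8, d9, d10, d11} ∩ {d2, d4, d6, d7, d8, d9, d10, d11} = {d4, d8, d9, d10, d11}
… ∩ ⟦near d8⟧ = {d4, d8, d9, d10, d11} ∩ {d1, d2, d4, d5, d7, d8, d9, d11} = {d4, d8, d9, d11}
So ⟦vase which matched d9 near d8⟧ = {d4, d8, d9, d11}.

{d4, d8, d9, d11}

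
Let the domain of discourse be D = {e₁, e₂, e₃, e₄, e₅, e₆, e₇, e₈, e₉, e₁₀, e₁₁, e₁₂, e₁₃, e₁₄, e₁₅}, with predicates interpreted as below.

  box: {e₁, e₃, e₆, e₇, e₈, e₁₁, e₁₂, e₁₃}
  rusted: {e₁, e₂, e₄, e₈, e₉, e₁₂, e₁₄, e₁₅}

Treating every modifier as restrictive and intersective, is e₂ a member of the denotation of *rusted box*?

⟦box⟧ = {e₁, e₃, e₆, e₇, e₈, e₁₁, e₁₂, e₁₃}
… ∩ ⟦rusted⟧ = {e₁, e₃, e₆, e₇, e₈, e₁₁, e₁₂, e₁₃} ∩ {e₁, e₂, e₄, e₈, e₉, e₁₂, e₁₄, e₁₅} = {e₁, e₈, e₁₂}
⟦rusted box⟧ = {e₁, e₈, e₁₂}; e₂ ∉ this set.

no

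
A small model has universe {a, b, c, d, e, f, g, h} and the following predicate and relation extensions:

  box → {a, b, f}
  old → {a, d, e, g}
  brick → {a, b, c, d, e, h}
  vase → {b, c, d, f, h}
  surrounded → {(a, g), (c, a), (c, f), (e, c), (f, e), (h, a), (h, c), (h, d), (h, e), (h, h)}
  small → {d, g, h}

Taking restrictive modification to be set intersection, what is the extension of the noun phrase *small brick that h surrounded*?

{d, h}

⟦that h surrounded⟧ = {x : ⟨h, x⟩ ∈ ⟦surrounded⟧} = {a, c, d, e, h}
⟦brick⟧ = {a, b, c, d, e, h}
… ∩ ⟦that h surrounded⟧ = {a, b, c, d, e, h} ∩ {a, c, d, e, h} = {a, c, d, e, h}
… ∩ ⟦small⟧ = {a, c, d, e, h} ∩ {d, g, h} = {d, h}
So ⟦small brick that h surrounded⟧ = {d, h}.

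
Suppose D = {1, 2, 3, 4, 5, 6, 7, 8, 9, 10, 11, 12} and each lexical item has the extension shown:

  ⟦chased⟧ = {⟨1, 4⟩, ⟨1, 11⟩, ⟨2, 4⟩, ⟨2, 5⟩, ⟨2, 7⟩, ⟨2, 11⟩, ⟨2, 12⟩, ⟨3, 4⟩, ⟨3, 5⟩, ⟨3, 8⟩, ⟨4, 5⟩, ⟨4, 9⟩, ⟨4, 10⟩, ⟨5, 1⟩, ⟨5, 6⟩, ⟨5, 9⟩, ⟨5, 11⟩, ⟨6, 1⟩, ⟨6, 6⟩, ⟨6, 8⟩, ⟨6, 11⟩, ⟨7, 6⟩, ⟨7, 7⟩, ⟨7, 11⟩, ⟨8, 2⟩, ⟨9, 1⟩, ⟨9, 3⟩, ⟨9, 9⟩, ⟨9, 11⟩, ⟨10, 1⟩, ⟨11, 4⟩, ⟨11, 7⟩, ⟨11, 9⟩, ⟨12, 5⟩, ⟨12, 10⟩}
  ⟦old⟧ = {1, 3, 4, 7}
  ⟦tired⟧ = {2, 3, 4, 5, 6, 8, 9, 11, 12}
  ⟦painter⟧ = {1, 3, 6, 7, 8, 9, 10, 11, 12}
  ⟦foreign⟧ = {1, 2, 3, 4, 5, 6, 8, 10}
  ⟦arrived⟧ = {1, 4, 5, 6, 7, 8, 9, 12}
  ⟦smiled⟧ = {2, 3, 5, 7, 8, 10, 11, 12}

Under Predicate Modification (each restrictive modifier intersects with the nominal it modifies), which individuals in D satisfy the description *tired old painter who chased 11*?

⟦who chased 11⟧ = {x : ⟨x, 11⟩ ∈ ⟦chased⟧} = {1, 2, 5, 6, 7, 9}
⟦painter⟧ = {1, 3, 6, 7, 8, 9, 10, 11, 12}
… ∩ ⟦who chased 11⟧ = {1, 3, 6, 7, 8, 9, 10, 11, 12} ∩ {1, 2, 5, 6, 7, 9} = {1, 6, 7, 9}
… ∩ ⟦tired⟧ = {1, 6, 7, 9} ∩ {2, 3, 4, 5, 6, 8, 9, 11, 12} = {6, 9}
… ∩ ⟦old⟧ = {6, 9} ∩ {1, 3, 4, 7} = ∅
So ⟦tired old painter who chased 11⟧ = {}.

{}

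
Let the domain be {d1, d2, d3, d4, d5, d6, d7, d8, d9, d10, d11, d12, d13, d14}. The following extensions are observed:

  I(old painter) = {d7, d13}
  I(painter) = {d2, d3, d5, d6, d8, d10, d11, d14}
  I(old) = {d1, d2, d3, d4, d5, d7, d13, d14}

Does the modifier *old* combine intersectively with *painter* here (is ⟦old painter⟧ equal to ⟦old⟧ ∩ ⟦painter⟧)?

⟦old⟧ ∩ ⟦painter⟧ = {d1, d2, d3, d4, d5, d7, d13, d14} ∩ {d2, d3, d5, d6, d8, d10, d11, d14} = {d2, d3, d5, d14}
Observed ⟦old painter⟧ = {d7, d13}.
These differ, so the modifier is not intersective in this model.

no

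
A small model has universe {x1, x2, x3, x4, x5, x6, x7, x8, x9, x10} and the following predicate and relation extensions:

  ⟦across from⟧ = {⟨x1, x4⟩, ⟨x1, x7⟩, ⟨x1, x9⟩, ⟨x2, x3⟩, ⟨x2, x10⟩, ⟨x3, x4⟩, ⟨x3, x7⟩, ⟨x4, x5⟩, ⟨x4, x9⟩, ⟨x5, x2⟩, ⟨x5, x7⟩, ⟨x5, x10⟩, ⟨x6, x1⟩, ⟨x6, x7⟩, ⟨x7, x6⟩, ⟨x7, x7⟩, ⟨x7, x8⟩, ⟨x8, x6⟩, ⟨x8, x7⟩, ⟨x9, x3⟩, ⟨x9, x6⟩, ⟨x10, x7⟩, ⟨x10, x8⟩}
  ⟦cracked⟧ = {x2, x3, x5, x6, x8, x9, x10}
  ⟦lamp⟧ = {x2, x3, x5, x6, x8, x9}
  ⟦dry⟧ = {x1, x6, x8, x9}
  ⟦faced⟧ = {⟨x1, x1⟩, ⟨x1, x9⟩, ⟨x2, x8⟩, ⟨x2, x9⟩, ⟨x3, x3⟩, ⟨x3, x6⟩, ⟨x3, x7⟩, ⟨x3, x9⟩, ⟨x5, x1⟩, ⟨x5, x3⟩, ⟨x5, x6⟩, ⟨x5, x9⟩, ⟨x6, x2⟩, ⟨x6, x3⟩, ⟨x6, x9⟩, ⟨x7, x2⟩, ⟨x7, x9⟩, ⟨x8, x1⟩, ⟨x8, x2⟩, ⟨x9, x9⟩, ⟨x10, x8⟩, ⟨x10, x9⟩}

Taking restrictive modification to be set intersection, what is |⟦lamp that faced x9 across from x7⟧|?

⟦that faced x9⟧ = {x : ⟨x, x9⟩ ∈ ⟦faced⟧} = {x1, x2, x3, x5, x6, x7, x9, x10}
⟦across from x7⟧ = {x : ⟨x, x7⟩ ∈ ⟦across from⟧} = {x1, x3, x5, x6, x7, x8, x10}
⟦lamp⟧ = {x2, x3, x5, x6, x8, x9}
… ∩ ⟦that faced x9⟧ = {x2, x3, x5, x6, x8, x9} ∩ {x1, x2, x3, x5, x6, x7, x9, x10} = {x2, x3, x5, x6, x9}
… ∩ ⟦across from x7⟧ = {x2, x3, x5, x6, x9} ∩ {x1, x3, x5, x6, x7, x8, x10} = {x3, x5, x6}
⟦lamp that faced x9 across from x7⟧ = {x3, x5, x6}, so the cardinality is 3.

3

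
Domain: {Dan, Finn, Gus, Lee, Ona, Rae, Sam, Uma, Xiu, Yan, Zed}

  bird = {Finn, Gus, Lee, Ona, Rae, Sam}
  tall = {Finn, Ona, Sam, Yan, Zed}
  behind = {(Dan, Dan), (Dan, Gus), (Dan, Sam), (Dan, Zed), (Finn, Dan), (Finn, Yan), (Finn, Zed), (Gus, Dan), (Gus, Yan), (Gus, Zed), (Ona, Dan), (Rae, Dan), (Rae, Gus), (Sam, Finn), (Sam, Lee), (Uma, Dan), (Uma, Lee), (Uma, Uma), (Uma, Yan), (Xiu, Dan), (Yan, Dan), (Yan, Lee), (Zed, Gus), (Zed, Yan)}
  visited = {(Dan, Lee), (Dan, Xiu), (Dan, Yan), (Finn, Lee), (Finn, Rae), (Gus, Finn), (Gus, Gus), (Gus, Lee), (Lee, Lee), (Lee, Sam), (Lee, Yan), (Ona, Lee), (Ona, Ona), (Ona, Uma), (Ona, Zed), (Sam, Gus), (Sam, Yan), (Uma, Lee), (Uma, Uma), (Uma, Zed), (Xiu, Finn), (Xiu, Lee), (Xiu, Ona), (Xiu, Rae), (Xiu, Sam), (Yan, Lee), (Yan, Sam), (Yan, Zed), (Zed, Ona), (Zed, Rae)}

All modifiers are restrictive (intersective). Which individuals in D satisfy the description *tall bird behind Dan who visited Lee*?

⟦behind Dan⟧ = {x : ⟨x, Dan⟩ ∈ ⟦behind⟧} = {Dan, Finn, Gus, Ona, Rae, Uma, Xiu, Yan}
⟦who visited Lee⟧ = {x : ⟨x, Lee⟩ ∈ ⟦visited⟧} = {Dan, Finn, Gus, Lee, Ona, Uma, Xiu, Yan}
⟦bird⟧ = {Finn, Gus, Lee, Ona, Rae, Sam}
… ∩ ⟦behind Dan⟧ = {Finn, Gus, Lee, Ona, Rae, Sam} ∩ {Dan, Finn, Gus, Ona, Rae, Uma, Xiu, Yan} = {Finn, Gus, Ona, Rae}
… ∩ ⟦who visited Lee⟧ = {Finn, Gus, Ona, Rae} ∩ {Dan, Finn, Gus, Lee, Ona, Uma, Xiu, Yan} = {Finn, Gus, Ona}
… ∩ ⟦tall⟧ = {Finn, Gus, Ona} ∩ {Finn, Ona, Sam, Yan, Zed} = {Finn, Ona}
So ⟦tall bird behind Dan who visited Lee⟧ = {Finn, Ona}.

{Finn, Ona}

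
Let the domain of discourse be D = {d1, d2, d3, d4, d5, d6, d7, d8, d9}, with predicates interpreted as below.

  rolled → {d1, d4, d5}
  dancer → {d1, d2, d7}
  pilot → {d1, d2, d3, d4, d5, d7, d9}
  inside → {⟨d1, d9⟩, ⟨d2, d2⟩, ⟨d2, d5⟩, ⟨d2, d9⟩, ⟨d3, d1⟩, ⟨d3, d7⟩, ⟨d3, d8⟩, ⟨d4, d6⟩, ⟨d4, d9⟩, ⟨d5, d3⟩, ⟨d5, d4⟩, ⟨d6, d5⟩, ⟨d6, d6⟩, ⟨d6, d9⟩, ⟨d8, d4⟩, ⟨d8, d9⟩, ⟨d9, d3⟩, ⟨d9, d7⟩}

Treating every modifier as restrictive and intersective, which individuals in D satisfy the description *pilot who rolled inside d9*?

⟦who rolled⟧ = ⟦rolled⟧ = {d1, d4, d5}
⟦inside d9⟧ = {x : ⟨x, d9⟩ ∈ ⟦inside⟧} = {d1, d2, d4, d6, d8}
⟦pilot⟧ = {d1, d2, d3, d4, d5, d7, d9}
… ∩ ⟦who rolled⟧ = {d1, d2, d3, d4, d5, d7, d9} ∩ {d1, d4, d5} = {d1, d4, d5}
… ∩ ⟦inside d9⟧ = {d1, d4, d5} ∩ {d1, d2, d4, d6, d8} = {d1, d4}
So ⟦pilot who rolled inside d9⟧ = {d1, d4}.

{d1, d4}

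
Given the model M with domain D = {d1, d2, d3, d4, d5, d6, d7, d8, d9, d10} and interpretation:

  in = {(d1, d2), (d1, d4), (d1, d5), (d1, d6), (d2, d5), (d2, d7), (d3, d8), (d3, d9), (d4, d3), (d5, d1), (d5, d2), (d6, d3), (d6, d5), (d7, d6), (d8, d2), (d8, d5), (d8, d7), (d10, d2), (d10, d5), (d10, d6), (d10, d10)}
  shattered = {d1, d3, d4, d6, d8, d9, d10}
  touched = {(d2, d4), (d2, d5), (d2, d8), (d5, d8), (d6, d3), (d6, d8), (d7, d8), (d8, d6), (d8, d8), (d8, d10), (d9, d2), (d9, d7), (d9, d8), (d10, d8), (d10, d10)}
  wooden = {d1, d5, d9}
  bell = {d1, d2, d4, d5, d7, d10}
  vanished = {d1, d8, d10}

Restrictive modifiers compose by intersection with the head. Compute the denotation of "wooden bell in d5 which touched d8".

∅

⟦in d5⟧ = {x : ⟨x, d5⟩ ∈ ⟦in⟧} = {d1, d2, d6, d8, d10}
⟦which touched d8⟧ = {x : ⟨x, d8⟩ ∈ ⟦touched⟧} = {d2, d5, d6, d7, d8, d9, d10}
⟦bell⟧ = {d1, d2, d4, d5, d7, d10}
… ∩ ⟦in d5⟧ = {d1, d2, d4, d5, d7, d10} ∩ {d1, d2, d6, d8, d10} = {d1, d2, d10}
… ∩ ⟦which touched d8⟧ = {d1, d2, d10} ∩ {d2, d5, d6, d7, d8, d9, d10} = {d2, d10}
… ∩ ⟦wooden⟧ = {d2, d10} ∩ {d1, d5, d9} = ∅
So ⟦wooden bell in d5 which touched d8⟧ = ∅.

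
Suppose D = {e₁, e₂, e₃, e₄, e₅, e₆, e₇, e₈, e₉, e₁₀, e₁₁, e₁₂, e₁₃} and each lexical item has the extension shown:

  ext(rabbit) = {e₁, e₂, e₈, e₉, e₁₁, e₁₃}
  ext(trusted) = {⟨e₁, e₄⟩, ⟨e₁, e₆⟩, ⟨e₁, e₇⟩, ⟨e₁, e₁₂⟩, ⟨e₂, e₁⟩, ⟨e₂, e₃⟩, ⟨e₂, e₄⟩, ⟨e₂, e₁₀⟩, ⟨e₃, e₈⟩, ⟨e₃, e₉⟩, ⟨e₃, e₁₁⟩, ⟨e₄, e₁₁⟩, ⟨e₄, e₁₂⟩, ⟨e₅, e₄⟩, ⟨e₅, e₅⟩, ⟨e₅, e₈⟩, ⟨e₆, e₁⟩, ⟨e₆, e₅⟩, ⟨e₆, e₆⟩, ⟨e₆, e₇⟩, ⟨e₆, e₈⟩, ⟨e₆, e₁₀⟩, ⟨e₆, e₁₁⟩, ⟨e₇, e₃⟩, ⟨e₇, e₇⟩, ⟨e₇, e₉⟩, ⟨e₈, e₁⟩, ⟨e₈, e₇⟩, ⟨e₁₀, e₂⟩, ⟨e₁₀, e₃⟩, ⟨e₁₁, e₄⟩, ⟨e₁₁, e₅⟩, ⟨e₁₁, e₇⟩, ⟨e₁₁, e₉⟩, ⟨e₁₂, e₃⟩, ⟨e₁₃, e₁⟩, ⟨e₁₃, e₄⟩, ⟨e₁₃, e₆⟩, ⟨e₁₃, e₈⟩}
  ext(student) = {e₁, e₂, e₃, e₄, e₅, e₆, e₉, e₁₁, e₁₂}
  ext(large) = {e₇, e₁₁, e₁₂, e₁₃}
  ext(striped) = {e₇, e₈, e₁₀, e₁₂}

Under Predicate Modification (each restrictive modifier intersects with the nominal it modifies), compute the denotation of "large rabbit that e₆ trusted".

{e₁₁}

⟦that e₆ trusted⟧ = {x : ⟨e₆, x⟩ ∈ ⟦trusted⟧} = {e₁, e₅, e₆, e₇, e₈, e₁₀, e₁₁}
⟦rabbit⟧ = {e₁, e₂, e₈, e₉, e₁₁, e₁₃}
… ∩ ⟦that e₆ trusted⟧ = {e₁, e₂, e₈, e₉, e₁₁, e₁₃} ∩ {e₁, e₅, e₆, e₇, e₈, e₁₀, e₁₁} = {e₁, e₈, e₁₁}
… ∩ ⟦large⟧ = {e₁, e₈, e₁₁} ∩ {e₇, e₁₁, e₁₂, e₁₃} = {e₁₁}
So ⟦large rabbit that e₆ trusted⟧ = {e₁₁}.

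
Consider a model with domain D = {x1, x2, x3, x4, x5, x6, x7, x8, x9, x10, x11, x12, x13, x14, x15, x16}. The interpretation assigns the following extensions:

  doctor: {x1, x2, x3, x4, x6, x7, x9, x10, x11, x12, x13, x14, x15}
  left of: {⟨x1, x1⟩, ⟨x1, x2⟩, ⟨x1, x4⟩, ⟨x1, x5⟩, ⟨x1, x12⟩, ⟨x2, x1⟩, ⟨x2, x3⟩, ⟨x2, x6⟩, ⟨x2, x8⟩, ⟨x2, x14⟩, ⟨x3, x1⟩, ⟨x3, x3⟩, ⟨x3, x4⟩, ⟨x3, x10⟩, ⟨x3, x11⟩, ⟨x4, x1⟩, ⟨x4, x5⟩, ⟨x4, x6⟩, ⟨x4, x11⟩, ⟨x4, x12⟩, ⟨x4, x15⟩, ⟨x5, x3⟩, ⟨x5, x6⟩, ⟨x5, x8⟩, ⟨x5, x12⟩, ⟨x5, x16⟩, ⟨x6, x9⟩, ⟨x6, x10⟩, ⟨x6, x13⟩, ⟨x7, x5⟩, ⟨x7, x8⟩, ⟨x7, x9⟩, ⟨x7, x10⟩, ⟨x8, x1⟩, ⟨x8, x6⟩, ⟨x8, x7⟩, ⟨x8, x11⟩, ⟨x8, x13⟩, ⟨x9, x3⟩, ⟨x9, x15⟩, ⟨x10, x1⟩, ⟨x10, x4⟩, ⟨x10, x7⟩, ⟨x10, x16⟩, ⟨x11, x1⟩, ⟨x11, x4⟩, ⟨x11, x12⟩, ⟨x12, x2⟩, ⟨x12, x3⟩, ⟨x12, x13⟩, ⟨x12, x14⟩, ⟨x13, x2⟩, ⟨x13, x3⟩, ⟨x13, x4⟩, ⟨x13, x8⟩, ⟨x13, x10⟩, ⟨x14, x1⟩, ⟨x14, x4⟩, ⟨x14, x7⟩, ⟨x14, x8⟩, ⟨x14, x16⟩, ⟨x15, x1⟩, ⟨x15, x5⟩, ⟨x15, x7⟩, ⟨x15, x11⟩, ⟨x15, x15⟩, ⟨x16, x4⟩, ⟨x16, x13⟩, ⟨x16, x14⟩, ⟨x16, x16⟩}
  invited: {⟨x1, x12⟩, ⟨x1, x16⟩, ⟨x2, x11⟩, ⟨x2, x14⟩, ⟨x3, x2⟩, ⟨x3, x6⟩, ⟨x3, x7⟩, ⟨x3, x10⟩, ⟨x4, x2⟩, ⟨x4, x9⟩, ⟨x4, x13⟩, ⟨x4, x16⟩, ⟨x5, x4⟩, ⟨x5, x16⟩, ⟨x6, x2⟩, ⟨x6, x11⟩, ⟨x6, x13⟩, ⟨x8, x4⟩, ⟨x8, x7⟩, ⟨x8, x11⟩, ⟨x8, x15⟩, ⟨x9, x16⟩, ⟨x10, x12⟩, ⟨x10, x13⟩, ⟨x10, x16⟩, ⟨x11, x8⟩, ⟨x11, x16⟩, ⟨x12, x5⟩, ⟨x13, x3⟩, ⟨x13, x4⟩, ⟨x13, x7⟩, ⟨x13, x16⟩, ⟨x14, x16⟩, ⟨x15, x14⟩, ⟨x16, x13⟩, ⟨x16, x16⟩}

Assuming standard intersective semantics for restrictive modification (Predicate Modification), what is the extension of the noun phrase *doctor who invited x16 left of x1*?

⟦who invited x16⟧ = {x : ⟨x, x16⟩ ∈ ⟦invited⟧} = {x1, x4, x5, x9, x10, x11, x13, x14, x16}
⟦left of x1⟧ = {x : ⟨x, x1⟩ ∈ ⟦left of⟧} = {x1, x2, x3, x4, x8, x10, x11, x14, x15}
⟦doctor⟧ = {x1, x2, x3, x4, x6, x7, x9, x10, x11, x12, x13, x14, x15}
… ∩ ⟦who invited x16⟧ = {x1, x2, x3, x4, x6, x7, x9, x10, x11, x12, x13, x14, x15} ∩ {x1, x4, x5, x9, x10, x11, x13, x14, x16} = {x1, x4, x9, x10, x11, x13, x14}
… ∩ ⟦left of x1⟧ = {x1, x4, x9, x10, x11, x13, x14} ∩ {x1, x2, x3, x4, x8, x10, x11, x14, x15} = {x1, x4, x10, x11, x14}
So ⟦doctor who invited x16 left of x1⟧ = {x1, x4, x10, x11, x14}.

{x1, x4, x10, x11, x14}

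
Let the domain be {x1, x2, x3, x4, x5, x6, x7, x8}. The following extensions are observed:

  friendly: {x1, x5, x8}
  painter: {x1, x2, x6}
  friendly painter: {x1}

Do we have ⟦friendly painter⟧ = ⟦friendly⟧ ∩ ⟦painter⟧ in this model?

⟦friendly⟧ ∩ ⟦painter⟧ = {x1, x5, x8} ∩ {x1, x2, x6} = {x1}
Observed ⟦friendly painter⟧ = {x1}.
These coincide, so the modifier is intersective here.

yes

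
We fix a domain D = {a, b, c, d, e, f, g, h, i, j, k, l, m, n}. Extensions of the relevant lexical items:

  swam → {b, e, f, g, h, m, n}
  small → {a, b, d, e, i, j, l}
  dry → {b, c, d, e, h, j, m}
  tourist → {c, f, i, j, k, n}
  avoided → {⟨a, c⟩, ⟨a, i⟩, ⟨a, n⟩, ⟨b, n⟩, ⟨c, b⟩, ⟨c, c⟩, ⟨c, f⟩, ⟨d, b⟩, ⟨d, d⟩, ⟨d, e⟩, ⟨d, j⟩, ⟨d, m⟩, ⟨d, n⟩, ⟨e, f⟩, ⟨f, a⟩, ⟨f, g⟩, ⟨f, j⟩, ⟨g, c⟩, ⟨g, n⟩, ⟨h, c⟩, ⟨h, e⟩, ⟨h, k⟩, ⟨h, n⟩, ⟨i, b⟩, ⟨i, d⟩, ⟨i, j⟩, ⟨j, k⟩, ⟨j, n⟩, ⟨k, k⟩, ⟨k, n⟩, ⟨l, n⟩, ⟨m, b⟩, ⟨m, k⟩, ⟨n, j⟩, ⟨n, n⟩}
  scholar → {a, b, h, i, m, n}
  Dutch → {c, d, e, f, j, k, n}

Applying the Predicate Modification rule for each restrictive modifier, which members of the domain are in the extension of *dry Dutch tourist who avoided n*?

⟦who avoided n⟧ = {x : ⟨x, n⟩ ∈ ⟦avoided⟧} = {a, b, d, g, h, j, k, l, n}
⟦tourist⟧ = {c, f, i, j, k, n}
… ∩ ⟦who avoided n⟧ = {c, f, i, j, k, n} ∩ {a, b, d, g, h, j, k, l, n} = {j, k, n}
… ∩ ⟦dry⟧ = {j, k, n} ∩ {b, c, d, e, h, j, m} = {j}
… ∩ ⟦Dutch⟧ = {j} ∩ {c, d, e, f, j, k, n} = {j}
So ⟦dry Dutch tourist who avoided n⟧ = {j}.

{j}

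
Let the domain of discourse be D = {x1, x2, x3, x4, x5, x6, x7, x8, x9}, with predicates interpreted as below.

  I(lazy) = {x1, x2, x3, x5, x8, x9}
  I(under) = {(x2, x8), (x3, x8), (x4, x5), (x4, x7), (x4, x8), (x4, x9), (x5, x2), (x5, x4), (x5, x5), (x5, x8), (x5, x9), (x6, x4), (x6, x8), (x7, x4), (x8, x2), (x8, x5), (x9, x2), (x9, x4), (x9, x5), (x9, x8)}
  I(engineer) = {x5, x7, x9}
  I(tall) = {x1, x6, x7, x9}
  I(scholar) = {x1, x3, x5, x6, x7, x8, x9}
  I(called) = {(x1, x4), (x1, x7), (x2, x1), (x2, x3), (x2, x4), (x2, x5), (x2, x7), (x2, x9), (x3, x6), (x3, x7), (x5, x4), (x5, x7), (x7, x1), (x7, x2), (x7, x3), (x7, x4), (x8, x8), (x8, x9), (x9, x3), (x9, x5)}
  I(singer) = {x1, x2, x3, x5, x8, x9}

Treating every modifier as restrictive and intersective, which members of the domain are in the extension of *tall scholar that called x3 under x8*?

{x9}

⟦that called x3⟧ = {x : ⟨x, x3⟩ ∈ ⟦called⟧} = {x2, x7, x9}
⟦under x8⟧ = {x : ⟨x, x8⟩ ∈ ⟦under⟧} = {x2, x3, x4, x5, x6, x9}
⟦scholar⟧ = {x1, x3, x5, x6, x7, x8, x9}
… ∩ ⟦that called x3⟧ = {x1, x3, x5, x6, x7, x8, x9} ∩ {x2, x7, x9} = {x7, x9}
… ∩ ⟦under x8⟧ = {x7, x9} ∩ {x2, x3, x4, x5, x6, x9} = {x9}
… ∩ ⟦tall⟧ = {x9} ∩ {x1, x6, x7, x9} = {x9}
So ⟦tall scholar that called x3 under x8⟧ = {x9}.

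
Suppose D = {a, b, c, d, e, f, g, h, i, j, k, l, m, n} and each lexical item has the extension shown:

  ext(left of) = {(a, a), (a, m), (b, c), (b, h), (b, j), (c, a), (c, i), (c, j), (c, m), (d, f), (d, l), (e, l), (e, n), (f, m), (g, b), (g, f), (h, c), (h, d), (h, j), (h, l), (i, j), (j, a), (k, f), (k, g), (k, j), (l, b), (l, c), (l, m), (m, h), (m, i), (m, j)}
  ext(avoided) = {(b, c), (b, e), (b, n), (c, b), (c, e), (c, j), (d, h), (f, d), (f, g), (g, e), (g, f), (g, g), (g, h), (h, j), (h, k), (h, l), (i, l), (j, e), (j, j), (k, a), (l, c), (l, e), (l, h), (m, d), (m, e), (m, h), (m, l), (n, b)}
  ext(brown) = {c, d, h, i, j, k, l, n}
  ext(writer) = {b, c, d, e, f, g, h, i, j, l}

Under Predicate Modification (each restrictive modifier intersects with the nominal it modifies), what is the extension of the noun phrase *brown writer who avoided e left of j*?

{c}

⟦who avoided e⟧ = {x : ⟨x, e⟩ ∈ ⟦avoided⟧} = {b, c, g, j, l, m}
⟦left of j⟧ = {x : ⟨x, j⟩ ∈ ⟦left of⟧} = {b, c, h, i, k, m}
⟦writer⟧ = {b, c, d, e, f, g, h, i, j, l}
… ∩ ⟦who avoided e⟧ = {b, c, d, e, f, g, h, i, j, l} ∩ {b, c, g, j, l, m} = {b, c, g, j, l}
… ∩ ⟦left of j⟧ = {b, c, g, j, l} ∩ {b, c, h, i, k, m} = {b, c}
… ∩ ⟦brown⟧ = {b, c} ∩ {c, d, h, i, j, k, l, n} = {c}
So ⟦brown writer who avoided e left of j⟧ = {c}.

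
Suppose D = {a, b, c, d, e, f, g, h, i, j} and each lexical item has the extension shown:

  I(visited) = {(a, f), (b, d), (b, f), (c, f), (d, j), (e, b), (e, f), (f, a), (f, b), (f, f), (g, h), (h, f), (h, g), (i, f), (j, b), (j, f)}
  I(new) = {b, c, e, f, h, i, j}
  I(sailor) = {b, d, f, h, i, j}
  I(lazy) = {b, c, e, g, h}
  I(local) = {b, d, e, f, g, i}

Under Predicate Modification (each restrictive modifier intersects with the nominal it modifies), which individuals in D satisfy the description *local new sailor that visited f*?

{b, f, i}

⟦that visited f⟧ = {x : ⟨x, f⟩ ∈ ⟦visited⟧} = {a, b, c, e, f, h, i, j}
⟦sailor⟧ = {b, d, f, h, i, j}
… ∩ ⟦that visited f⟧ = {b, d, f, h, i, j} ∩ {a, b, c, e, f, h, i, j} = {b, f, h, i, j}
… ∩ ⟦local⟧ = {b, f, h, i, j} ∩ {b, d, e, f, g, i} = {b, f, i}
… ∩ ⟦new⟧ = {b, f, i} ∩ {b, c, e, f, h, i, j} = {b, f, i}
So ⟦local new sailor that visited f⟧ = {b, f, i}.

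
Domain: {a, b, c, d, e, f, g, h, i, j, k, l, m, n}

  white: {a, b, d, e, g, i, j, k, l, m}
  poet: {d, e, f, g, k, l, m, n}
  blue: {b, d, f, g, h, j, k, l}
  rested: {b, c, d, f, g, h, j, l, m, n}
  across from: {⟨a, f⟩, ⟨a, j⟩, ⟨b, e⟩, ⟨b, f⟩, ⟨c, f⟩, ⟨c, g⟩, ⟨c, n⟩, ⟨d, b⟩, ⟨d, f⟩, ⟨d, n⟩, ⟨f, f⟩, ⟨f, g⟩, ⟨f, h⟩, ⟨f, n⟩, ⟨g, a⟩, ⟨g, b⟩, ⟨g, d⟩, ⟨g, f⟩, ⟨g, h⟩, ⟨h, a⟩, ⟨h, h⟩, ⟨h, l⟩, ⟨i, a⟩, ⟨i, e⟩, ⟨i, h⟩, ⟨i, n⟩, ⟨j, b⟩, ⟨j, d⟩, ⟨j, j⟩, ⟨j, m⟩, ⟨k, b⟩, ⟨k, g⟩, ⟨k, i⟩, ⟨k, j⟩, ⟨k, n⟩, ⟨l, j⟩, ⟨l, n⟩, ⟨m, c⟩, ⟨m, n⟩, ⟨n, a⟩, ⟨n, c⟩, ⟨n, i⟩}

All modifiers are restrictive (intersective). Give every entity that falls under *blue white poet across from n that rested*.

{d, l}

⟦across from n⟧ = {x : ⟨x, n⟩ ∈ ⟦across from⟧} = {c, d, f, i, k, l, m}
⟦that rested⟧ = ⟦rested⟧ = {b, c, d, f, g, h, j, l, m, n}
⟦poet⟧ = {d, e, f, g, k, l, m, n}
… ∩ ⟦across from n⟧ = {d, e, f, g, k, l, m, n} ∩ {c, d, f, i, k, l, m} = {d, f, k, l, m}
… ∩ ⟦that rested⟧ = {d, f, k, l, m} ∩ {b, c, d, f, g, h, j, l, m, n} = {d, f, l, m}
… ∩ ⟦blue⟧ = {d, f, l, m} ∩ {b, d, f, g, h, j, k, l} = {d, f, l}
… ∩ ⟦white⟧ = {d, f, l} ∩ {a, b, d, e, g, i, j, k, l, m} = {d, l}
So ⟦blue white poet across from n that rested⟧ = {d, l}.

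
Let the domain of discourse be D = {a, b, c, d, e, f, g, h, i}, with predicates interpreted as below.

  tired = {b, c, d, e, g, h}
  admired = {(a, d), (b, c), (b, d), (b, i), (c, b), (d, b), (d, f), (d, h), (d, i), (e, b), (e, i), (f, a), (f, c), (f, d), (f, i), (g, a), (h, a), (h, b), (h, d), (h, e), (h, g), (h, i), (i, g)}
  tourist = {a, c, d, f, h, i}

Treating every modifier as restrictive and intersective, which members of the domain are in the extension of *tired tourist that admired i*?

⟦that admired i⟧ = {x : ⟨x, i⟩ ∈ ⟦admired⟧} = {b, d, e, f, h}
⟦tourist⟧ = {a, c, d, f, h, i}
… ∩ ⟦that admired i⟧ = {a, c, d, f, h, i} ∩ {b, d, e, f, h} = {d, f, h}
… ∩ ⟦tired⟧ = {d, f, h} ∩ {b, c, d, e, g, h} = {d, h}
So ⟦tired tourist that admired i⟧ = {d, h}.

{d, h}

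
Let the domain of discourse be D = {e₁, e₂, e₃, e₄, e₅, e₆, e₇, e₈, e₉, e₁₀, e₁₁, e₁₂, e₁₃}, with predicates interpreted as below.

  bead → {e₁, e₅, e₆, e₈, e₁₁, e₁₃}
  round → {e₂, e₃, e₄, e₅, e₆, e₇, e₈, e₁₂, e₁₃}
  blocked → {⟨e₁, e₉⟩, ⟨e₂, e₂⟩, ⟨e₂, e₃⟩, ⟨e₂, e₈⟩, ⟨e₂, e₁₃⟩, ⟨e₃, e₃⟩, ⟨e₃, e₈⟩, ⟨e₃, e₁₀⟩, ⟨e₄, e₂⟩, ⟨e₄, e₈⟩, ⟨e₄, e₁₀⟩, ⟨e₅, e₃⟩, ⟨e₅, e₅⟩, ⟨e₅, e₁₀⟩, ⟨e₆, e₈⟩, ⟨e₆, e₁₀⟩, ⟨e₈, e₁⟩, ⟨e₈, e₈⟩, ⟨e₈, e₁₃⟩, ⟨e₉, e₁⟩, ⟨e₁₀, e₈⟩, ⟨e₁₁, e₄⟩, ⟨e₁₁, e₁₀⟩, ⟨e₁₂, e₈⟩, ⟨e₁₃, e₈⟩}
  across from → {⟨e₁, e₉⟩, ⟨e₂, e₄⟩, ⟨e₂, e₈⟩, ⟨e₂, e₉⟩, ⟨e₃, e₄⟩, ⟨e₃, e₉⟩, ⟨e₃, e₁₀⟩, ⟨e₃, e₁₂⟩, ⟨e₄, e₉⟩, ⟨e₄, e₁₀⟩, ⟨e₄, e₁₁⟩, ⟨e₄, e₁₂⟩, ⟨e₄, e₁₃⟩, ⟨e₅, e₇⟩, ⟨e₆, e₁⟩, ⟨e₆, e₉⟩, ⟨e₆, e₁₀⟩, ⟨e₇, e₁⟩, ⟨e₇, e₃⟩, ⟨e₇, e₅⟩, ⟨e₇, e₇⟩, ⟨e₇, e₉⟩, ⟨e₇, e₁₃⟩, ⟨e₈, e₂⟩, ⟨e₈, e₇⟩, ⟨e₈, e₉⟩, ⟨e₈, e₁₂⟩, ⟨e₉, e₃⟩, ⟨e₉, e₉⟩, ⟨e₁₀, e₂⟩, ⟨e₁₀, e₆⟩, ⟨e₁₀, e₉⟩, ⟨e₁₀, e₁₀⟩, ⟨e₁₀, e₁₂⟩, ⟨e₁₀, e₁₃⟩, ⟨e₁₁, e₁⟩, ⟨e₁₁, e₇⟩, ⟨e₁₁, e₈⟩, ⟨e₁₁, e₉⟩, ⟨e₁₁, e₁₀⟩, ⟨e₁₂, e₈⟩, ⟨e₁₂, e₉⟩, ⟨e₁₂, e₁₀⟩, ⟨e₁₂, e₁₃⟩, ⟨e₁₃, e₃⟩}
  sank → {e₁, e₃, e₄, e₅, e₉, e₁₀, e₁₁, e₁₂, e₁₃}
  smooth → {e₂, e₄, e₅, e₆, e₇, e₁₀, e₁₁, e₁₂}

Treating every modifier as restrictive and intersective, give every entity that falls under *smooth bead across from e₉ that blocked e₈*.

⟦across from e₉⟧ = {x : ⟨x, e₉⟩ ∈ ⟦across from⟧} = {e₁, e₂, e₃, e₄, e₆, e₇, e₈, e₉, e₁₀, e₁₁, e₁₂}
⟦that blocked e₈⟧ = {x : ⟨x, e₈⟩ ∈ ⟦blocked⟧} = {e₂, e₃, e₄, e₆, e₈, e₁₀, e₁₂, e₁₃}
⟦bead⟧ = {e₁, e₅, e₆, e₈, e₁₁, e₁₃}
… ∩ ⟦across from e₉⟧ = {e₁, e₅, e₆, e₈, e₁₁, e₁₃} ∩ {e₁, e₂, e₃, e₄, e₆, e₇, e₈, e₉, e₁₀, e₁₁, e₁₂} = {e₁, e₆, e₈, e₁₁}
… ∩ ⟦that blocked e₈⟧ = {e₁, e₆, e₈, e₁₁} ∩ {e₂, e₃, e₄, e₆, e₈, e₁₀, e₁₂, e₁₃} = {e₆, e₈}
… ∩ ⟦smooth⟧ = {e₆, e₈} ∩ {e₂, e₄, e₅, e₆, e₇, e₁₀, e₁₁, e₁₂} = {e₆}
So ⟦smooth bead across from e₉ that blocked e₈⟧ = {e₆}.

{e₆}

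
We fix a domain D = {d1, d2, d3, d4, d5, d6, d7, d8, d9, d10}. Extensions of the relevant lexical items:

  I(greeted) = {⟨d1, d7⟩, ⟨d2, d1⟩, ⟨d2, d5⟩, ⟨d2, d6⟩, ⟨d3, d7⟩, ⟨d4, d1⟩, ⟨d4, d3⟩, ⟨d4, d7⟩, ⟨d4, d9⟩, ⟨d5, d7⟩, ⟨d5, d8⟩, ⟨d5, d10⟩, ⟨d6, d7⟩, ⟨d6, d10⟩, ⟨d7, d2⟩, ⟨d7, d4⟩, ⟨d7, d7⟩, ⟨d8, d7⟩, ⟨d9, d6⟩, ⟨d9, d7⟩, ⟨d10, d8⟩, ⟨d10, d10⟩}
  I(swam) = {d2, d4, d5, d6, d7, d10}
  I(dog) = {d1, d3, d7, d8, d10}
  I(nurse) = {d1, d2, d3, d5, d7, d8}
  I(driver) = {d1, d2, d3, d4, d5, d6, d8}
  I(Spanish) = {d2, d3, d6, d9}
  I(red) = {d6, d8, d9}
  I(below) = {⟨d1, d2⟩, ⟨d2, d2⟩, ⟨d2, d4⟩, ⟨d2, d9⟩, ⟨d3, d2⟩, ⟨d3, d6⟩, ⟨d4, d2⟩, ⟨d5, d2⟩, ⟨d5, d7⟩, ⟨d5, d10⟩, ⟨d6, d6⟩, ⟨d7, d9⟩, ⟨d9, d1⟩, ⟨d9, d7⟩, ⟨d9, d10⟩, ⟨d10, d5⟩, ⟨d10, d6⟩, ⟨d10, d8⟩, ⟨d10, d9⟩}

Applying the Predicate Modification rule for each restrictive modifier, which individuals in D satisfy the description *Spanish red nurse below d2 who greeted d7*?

∅

⟦below d2⟧ = {x : ⟨x, d2⟩ ∈ ⟦below⟧} = {d1, d2, d3, d4, d5}
⟦who greeted d7⟧ = {x : ⟨x, d7⟩ ∈ ⟦greeted⟧} = {d1, d3, d4, d5, d6, d7, d8, d9}
⟦nurse⟧ = {d1, d2, d3, d5, d7, d8}
… ∩ ⟦below d2⟧ = {d1, d2, d3, d5, d7, d8} ∩ {d1, d2, d3, d4, d5} = {d1, d2, d3, d5}
… ∩ ⟦who greeted d7⟧ = {d1, d2, d3, d5} ∩ {d1, d3, d4, d5, d6, d7, d8, d9} = {d1, d3, d5}
… ∩ ⟦Spanish⟧ = {d1, d3, d5} ∩ {d2, d3, d6, d9} = {d3}
… ∩ ⟦red⟧ = {d3} ∩ {d6, d8, d9} = ∅
So ⟦Spanish red nurse below d2 who greeted d7⟧ = ∅.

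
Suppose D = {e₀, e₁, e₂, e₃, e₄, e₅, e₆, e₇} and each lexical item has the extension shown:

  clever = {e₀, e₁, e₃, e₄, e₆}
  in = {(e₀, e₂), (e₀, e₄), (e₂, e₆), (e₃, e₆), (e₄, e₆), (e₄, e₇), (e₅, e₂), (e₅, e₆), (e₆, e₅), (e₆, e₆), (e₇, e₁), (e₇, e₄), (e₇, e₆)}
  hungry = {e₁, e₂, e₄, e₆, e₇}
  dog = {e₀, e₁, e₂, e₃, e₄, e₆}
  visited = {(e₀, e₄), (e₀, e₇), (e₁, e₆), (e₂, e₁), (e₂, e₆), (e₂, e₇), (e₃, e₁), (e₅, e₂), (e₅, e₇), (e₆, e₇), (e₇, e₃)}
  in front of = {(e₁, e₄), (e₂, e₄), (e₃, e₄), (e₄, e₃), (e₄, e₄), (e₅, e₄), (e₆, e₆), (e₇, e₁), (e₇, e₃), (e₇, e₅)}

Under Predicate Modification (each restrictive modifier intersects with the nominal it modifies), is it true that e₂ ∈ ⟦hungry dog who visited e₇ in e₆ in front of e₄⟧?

yes

⟦who visited e₇⟧ = {x : ⟨x, e₇⟩ ∈ ⟦visited⟧} = {e₀, e₂, e₅, e₆}
⟦in e₆⟧ = {x : ⟨x, e₆⟩ ∈ ⟦in⟧} = {e₂, e₃, e₄, e₅, e₆, e₇}
⟦in front of e₄⟧ = {x : ⟨x, e₄⟩ ∈ ⟦in front of⟧} = {e₁, e₂, e₃, e₄, e₅}
⟦dog⟧ = {e₀, e₁, e₂, e₃, e₄, e₆}
… ∩ ⟦who visited e₇⟧ = {e₀, e₁, e₂, e₃, e₄, e₆} ∩ {e₀, e₂, e₅, e₆} = {e₀, e₂, e₆}
… ∩ ⟦in e₆⟧ = {e₀, e₂, e₆} ∩ {e₂, e₃, e₄, e₅, e₆, e₇} = {e₂, e₆}
… ∩ ⟦in front of e₄⟧ = {e₂, e₆} ∩ {e₁, e₂, e₃, e₄, e₅} = {e₂}
… ∩ ⟦hungry⟧ = {e₂} ∩ {e₁, e₂, e₄, e₆, e₇} = {e₂}
⟦hungry dog who visited e₇ in e₆ in front of e₄⟧ = {e₂}; e₂ ∈ this set.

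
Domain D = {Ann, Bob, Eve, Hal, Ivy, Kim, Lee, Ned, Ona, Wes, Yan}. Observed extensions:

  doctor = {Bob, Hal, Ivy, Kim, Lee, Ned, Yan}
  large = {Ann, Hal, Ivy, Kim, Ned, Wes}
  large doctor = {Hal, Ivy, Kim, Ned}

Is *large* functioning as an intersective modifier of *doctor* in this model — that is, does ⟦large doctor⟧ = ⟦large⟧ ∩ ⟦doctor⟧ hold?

yes

⟦large⟧ ∩ ⟦doctor⟧ = {Ann, Hal, Ivy, Kim, Ned, Wes} ∩ {Bob, Hal, Ivy, Kim, Lee, Ned, Yan} = {Hal, Ivy, Kim, Ned}
Observed ⟦large doctor⟧ = {Hal, Ivy, Kim, Ned}.
These coincide, so the modifier is intersective here.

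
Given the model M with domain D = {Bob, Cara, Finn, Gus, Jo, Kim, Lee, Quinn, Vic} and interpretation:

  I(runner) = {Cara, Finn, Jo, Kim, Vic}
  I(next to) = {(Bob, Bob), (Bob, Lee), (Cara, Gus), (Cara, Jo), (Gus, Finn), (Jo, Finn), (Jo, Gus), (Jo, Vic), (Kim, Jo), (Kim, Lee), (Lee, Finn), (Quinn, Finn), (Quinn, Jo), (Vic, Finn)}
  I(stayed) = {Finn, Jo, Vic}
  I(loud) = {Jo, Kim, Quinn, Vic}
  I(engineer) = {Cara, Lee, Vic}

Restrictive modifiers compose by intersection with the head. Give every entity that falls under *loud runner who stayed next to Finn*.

⟦who stayed⟧ = ⟦stayed⟧ = {Finn, Jo, Vic}
⟦next to Finn⟧ = {x : ⟨x, Finn⟩ ∈ ⟦next to⟧} = {Gus, Jo, Lee, Quinn, Vic}
⟦runner⟧ = {Cara, Finn, Jo, Kim, Vic}
… ∩ ⟦who stayed⟧ = {Cara, Finn, Jo, Kim, Vic} ∩ {Finn, Jo, Vic} = {Finn, Jo, Vic}
… ∩ ⟦next to Finn⟧ = {Finn, Jo, Vic} ∩ {Gus, Jo, Lee, Quinn, Vic} = {Jo, Vic}
… ∩ ⟦loud⟧ = {Jo, Vic} ∩ {Jo, Kim, Quinn, Vic} = {Jo, Vic}
So ⟦loud runner who stayed next to Finn⟧ = {Jo, Vic}.

{Jo, Vic}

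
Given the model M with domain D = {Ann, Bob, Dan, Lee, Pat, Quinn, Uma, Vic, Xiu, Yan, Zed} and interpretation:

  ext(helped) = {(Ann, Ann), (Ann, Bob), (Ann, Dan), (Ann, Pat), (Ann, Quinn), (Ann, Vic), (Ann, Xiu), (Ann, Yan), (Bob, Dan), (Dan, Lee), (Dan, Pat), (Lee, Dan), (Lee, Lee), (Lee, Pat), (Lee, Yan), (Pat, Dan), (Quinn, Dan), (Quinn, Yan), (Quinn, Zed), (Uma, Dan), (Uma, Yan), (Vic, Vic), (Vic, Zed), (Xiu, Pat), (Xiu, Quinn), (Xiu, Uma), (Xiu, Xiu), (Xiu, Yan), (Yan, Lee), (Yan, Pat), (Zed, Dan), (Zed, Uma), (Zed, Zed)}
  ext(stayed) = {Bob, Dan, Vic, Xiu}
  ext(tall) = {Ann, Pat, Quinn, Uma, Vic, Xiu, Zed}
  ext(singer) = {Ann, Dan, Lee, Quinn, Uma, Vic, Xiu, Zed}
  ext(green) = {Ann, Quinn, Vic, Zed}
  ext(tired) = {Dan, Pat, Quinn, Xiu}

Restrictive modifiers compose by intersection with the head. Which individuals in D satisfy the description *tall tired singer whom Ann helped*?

{Quinn, Xiu}

⟦whom Ann helped⟧ = {x : ⟨Ann, x⟩ ∈ ⟦helped⟧} = {Ann, Bob, Dan, Pat, Quinn, Vic, Xiu, Yan}
⟦singer⟧ = {Ann, Dan, Lee, Quinn, Uma, Vic, Xiu, Zed}
… ∩ ⟦whom Ann helped⟧ = {Ann, Dan, Lee, Quinn, Uma, Vic, Xiu, Zed} ∩ {Ann, Bob, Dan, Pat, Quinn, Vic, Xiu, Yan} = {Ann, Dan, Quinn, Vic, Xiu}
… ∩ ⟦tall⟧ = {Ann, Dan, Quinn, Vic, Xiu} ∩ {Ann, Pat, Quinn, Uma, Vic, Xiu, Zed} = {Ann, Quinn, Vic, Xiu}
… ∩ ⟦tired⟧ = {Ann, Quinn, Vic, Xiu} ∩ {Dan, Pat, Quinn, Xiu} = {Quinn, Xiu}
So ⟦tall tired singer whom Ann helped⟧ = {Quinn, Xiu}.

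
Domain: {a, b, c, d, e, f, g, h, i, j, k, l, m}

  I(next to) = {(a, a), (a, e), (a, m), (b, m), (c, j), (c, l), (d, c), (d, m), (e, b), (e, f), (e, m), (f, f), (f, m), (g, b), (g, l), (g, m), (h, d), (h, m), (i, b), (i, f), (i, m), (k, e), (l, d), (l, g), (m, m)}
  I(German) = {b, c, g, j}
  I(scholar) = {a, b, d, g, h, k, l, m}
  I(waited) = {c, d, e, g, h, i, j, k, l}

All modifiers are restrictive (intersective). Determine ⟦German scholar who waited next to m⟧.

⟦who waited⟧ = ⟦waited⟧ = {c, d, e, g, h, i, j, k, l}
⟦next to m⟧ = {x : ⟨x, m⟩ ∈ ⟦next to⟧} = {a, b, d, e, f, g, h, i, m}
⟦scholar⟧ = {a, b, d, g, h, k, l, m}
… ∩ ⟦who waited⟧ = {a, b, d, g, h, k, l, m} ∩ {c, d, e, g, h, i, j, k, l} = {d, g, h, k, l}
… ∩ ⟦next to m⟧ = {d, g, h, k, l} ∩ {a, b, d, e, f, g, h, i, m} = {d, g, h}
… ∩ ⟦German⟧ = {d, g, h} ∩ {b, c, g, j} = {g}
So ⟦German scholar who waited next to m⟧ = {g}.

{g}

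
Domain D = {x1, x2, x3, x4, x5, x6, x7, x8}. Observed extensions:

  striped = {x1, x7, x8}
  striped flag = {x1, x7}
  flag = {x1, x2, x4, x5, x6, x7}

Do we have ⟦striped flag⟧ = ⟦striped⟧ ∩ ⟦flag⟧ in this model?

⟦striped⟧ ∩ ⟦flag⟧ = {x1, x7, x8} ∩ {x1, x2, x4, x5, x6, x7} = {x1, x7}
Observed ⟦striped flag⟧ = {x1, x7}.
These coincide, so the modifier is intersective here.

yes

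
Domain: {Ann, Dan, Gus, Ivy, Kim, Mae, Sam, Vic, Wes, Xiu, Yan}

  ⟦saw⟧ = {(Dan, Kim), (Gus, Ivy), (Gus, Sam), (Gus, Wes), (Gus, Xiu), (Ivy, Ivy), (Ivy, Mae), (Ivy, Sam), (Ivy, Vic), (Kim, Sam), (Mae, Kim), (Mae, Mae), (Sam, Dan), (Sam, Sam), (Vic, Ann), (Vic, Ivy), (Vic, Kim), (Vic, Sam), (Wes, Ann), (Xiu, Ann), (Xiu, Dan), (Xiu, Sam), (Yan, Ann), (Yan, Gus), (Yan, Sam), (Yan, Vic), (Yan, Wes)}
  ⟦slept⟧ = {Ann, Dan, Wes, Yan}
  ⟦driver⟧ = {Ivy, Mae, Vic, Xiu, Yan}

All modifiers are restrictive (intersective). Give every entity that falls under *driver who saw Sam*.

{Ivy, Vic, Xiu, Yan}

⟦who saw Sam⟧ = {x : ⟨x, Sam⟩ ∈ ⟦saw⟧} = {Gus, Ivy, Kim, Sam, Vic, Xiu, Yan}
⟦driver⟧ = {Ivy, Mae, Vic, Xiu, Yan}
… ∩ ⟦who saw Sam⟧ = {Ivy, Mae, Vic, Xiu, Yan} ∩ {Gus, Ivy, Kim, Sam, Vic, Xiu, Yan} = {Ivy, Vic, Xiu, Yan}
So ⟦driver who saw Sam⟧ = {Ivy, Vic, Xiu, Yan}.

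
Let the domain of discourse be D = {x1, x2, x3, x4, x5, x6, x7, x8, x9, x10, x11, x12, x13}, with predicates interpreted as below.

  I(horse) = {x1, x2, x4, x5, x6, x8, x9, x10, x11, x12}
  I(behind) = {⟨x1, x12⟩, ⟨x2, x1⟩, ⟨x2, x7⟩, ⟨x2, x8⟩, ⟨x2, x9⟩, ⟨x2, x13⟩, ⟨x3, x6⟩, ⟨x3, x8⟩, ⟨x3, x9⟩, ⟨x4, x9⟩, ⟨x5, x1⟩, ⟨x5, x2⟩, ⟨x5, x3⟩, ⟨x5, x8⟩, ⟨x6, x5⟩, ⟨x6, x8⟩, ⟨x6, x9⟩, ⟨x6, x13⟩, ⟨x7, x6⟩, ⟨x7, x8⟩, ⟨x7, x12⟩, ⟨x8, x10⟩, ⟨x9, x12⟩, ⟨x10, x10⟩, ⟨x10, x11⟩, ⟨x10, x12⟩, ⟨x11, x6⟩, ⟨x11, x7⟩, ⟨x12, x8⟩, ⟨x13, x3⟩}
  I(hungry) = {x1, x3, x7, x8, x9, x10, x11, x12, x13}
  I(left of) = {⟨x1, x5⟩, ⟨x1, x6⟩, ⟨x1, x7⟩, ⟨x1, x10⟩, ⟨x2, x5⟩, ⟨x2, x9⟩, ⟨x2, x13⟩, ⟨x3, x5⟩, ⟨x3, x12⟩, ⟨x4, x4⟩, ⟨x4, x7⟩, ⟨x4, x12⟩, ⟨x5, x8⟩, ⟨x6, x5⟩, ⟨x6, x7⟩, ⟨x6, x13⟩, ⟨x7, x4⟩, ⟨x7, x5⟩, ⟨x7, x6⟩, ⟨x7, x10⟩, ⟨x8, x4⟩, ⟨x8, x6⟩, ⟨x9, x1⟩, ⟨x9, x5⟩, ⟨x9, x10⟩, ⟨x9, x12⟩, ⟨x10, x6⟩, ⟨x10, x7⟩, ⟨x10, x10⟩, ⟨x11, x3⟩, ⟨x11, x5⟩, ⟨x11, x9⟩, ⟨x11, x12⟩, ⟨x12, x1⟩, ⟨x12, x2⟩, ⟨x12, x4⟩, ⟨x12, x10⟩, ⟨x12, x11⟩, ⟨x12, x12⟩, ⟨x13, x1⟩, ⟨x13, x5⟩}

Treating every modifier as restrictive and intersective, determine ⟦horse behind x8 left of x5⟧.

{x2, x6}

⟦behind x8⟧ = {x : ⟨x, x8⟩ ∈ ⟦behind⟧} = {x2, x3, x5, x6, x7, x12}
⟦left of x5⟧ = {x : ⟨x, x5⟩ ∈ ⟦left of⟧} = {x1, x2, x3, x6, x7, x9, x11, x13}
⟦horse⟧ = {x1, x2, x4, x5, x6, x8, x9, x10, x11, x12}
… ∩ ⟦behind x8⟧ = {x1, x2, x4, x5, x6, x8, x9, x10, x11, x12} ∩ {x2, x3, x5, x6, x7, x12} = {x2, x5, x6, x12}
… ∩ ⟦left of x5⟧ = {x2, x5, x6, x12} ∩ {x1, x2, x3, x6, x7, x9, x11, x13} = {x2, x6}
So ⟦horse behind x8 left of x5⟧ = {x2, x6}.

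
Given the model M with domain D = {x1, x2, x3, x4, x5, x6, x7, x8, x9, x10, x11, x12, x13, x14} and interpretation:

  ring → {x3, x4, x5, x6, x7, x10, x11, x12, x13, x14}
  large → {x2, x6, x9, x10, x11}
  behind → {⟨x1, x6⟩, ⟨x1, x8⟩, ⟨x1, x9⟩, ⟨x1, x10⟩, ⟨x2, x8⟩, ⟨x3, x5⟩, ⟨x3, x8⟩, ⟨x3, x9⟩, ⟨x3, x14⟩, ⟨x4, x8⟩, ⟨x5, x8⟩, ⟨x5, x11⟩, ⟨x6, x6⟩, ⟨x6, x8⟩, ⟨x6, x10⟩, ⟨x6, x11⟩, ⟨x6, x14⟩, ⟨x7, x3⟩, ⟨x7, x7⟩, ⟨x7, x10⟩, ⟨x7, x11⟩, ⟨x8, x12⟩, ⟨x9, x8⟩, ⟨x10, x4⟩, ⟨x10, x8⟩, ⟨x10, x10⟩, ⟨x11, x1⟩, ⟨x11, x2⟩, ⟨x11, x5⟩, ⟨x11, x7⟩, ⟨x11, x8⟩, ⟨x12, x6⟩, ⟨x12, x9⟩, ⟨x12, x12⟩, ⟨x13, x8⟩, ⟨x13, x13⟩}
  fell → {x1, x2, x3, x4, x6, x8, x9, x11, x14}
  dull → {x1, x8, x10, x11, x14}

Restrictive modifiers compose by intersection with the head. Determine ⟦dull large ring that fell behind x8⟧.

{x11}

⟦that fell⟧ = ⟦fell⟧ = {x1, x2, x3, x4, x6, x8, x9, x11, x14}
⟦behind x8⟧ = {x : ⟨x, x8⟩ ∈ ⟦behind⟧} = {x1, x2, x3, x4, x5, x6, x9, x10, x11, x13}
⟦ring⟧ = {x3, x4, x5, x6, x7, x10, x11, x12, x13, x14}
… ∩ ⟦that fell⟧ = {x3, x4, x5, x6, x7, x10, x11, x12, x13, x14} ∩ {x1, x2, x3, x4, x6, x8, x9, x11, x14} = {x3, x4, x6, x11, x14}
… ∩ ⟦behind x8⟧ = {x3, x4, x6, x11, x14} ∩ {x1, x2, x3, x4, x5, x6, x9, x10, x11, x13} = {x3, x4, x6, x11}
… ∩ ⟦dull⟧ = {x3, x4, x6, x11} ∩ {x1, x8, x10, x11, x14} = {x11}
… ∩ ⟦large⟧ = {x11} ∩ {x2, x6, x9, x10, x11} = {x11}
So ⟦dull large ring that fell behind x8⟧ = {x11}.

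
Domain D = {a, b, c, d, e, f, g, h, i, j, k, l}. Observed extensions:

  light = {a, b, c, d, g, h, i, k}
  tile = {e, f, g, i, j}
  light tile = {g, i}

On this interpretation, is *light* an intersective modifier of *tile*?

yes

⟦light⟧ ∩ ⟦tile⟧ = {a, b, c, d, g, h, i, k} ∩ {e, f, g, i, j} = {g, i}
Observed ⟦light tile⟧ = {g, i}.
These coincide, so the modifier is intersective here.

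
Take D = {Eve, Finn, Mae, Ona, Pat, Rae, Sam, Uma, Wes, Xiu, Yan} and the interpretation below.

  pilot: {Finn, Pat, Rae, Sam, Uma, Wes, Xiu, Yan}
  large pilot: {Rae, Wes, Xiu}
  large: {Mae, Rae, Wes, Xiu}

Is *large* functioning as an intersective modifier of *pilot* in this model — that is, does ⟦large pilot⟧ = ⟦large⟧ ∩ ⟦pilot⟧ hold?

yes

⟦large⟧ ∩ ⟦pilot⟧ = {Mae, Rae, Wes, Xiu} ∩ {Finn, Pat, Rae, Sam, Uma, Wes, Xiu, Yan} = {Rae, Wes, Xiu}
Observed ⟦large pilot⟧ = {Rae, Wes, Xiu}.
These coincide, so the modifier is intersective here.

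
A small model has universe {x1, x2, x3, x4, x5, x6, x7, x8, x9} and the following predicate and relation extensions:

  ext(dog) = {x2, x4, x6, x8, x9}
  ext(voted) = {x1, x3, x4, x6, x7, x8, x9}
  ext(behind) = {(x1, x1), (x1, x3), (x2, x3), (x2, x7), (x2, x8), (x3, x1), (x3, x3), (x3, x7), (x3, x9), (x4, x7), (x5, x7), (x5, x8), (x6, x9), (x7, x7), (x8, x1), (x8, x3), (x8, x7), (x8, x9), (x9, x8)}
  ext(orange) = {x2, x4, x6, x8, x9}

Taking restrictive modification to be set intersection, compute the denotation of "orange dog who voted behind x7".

⟦who voted⟧ = ⟦voted⟧ = {x1, x3, x4, x6, x7, x8, x9}
⟦behind x7⟧ = {x : ⟨x, x7⟩ ∈ ⟦behind⟧} = {x2, x3, x4, x5, x7, x8}
⟦dog⟧ = {x2, x4, x6, x8, x9}
… ∩ ⟦who voted⟧ = {x2, x4, x6, x8, x9} ∩ {x1, x3, x4, x6, x7, x8, x9} = {x4, x6, x8, x9}
… ∩ ⟦behind x7⟧ = {x4, x6, x8, x9} ∩ {x2, x3, x4, x5, x7, x8} = {x4, x8}
… ∩ ⟦orange⟧ = {x4, x8} ∩ {x2, x4, x6, x8, x9} = {x4, x8}
So ⟦orange dog who voted behind x7⟧ = {x4, x8}.

{x4, x8}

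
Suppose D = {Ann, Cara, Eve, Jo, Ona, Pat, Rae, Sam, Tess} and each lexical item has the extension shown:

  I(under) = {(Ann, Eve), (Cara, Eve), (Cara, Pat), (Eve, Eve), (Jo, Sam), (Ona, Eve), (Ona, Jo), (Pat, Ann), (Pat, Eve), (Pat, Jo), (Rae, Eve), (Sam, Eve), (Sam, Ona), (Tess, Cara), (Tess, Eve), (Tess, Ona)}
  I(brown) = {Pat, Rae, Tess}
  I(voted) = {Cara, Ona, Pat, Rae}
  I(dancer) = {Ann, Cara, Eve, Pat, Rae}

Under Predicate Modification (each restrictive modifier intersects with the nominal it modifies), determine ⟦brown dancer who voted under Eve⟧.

⟦who voted⟧ = ⟦voted⟧ = {Cara, Ona, Pat, Rae}
⟦under Eve⟧ = {x : ⟨x, Eve⟩ ∈ ⟦under⟧} = {Ann, Cara, Eve, Ona, Pat, Rae, Sam, Tess}
⟦dancer⟧ = {Ann, Cara, Eve, Pat, Rae}
… ∩ ⟦who voted⟧ = {Ann, Cara, Eve, Pat, Rae} ∩ {Cara, Ona, Pat, Rae} = {Cara, Pat, Rae}
… ∩ ⟦under Eve⟧ = {Cara, Pat, Rae} ∩ {Ann, Cara, Eve, Ona, Pat, Rae, Sam, Tess} = {Cara, Pat, Rae}
… ∩ ⟦brown⟧ = {Cara, Pat, Rae} ∩ {Pat, Rae, Tess} = {Pat, Rae}
So ⟦brown dancer who voted under Eve⟧ = {Pat, Rae}.

{Pat, Rae}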